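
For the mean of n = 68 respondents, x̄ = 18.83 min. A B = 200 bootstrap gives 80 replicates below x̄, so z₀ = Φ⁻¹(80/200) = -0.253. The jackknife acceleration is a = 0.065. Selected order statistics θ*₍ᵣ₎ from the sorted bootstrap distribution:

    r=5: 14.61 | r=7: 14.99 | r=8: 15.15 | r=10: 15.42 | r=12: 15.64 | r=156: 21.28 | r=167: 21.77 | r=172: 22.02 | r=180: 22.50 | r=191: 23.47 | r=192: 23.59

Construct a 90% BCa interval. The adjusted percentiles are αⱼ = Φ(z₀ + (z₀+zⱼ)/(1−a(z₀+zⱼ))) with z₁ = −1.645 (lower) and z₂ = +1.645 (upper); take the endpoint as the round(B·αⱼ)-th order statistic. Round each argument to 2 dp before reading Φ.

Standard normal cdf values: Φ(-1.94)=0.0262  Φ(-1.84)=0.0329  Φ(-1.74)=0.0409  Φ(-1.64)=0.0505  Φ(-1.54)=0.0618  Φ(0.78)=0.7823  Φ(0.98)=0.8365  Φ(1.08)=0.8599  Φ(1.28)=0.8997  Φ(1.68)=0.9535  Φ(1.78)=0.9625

Lower: z₀ + z₁ = -0.253 + (-1.645) = -1.898; 1 − a(z₀+z₁) = 1 − (0.065)(-1.898) = 1.1234; argument = -0.253 + (-1.898)/1.1234 = -1.9426 → -1.94.
α₁ = Φ(-1.94) = 0.0262; rank = round(200 × 0.0262) = 5; θ*₍5₎ = 14.61.
Upper: z₀ + z₂ = 1.392; 1 − a(z₀+z₂) = 0.9095; argument = 1.2775 → 1.28; α₂ = 0.8997; rank = 180; θ*₍180₎ = 22.50.

(14.61, 22.50)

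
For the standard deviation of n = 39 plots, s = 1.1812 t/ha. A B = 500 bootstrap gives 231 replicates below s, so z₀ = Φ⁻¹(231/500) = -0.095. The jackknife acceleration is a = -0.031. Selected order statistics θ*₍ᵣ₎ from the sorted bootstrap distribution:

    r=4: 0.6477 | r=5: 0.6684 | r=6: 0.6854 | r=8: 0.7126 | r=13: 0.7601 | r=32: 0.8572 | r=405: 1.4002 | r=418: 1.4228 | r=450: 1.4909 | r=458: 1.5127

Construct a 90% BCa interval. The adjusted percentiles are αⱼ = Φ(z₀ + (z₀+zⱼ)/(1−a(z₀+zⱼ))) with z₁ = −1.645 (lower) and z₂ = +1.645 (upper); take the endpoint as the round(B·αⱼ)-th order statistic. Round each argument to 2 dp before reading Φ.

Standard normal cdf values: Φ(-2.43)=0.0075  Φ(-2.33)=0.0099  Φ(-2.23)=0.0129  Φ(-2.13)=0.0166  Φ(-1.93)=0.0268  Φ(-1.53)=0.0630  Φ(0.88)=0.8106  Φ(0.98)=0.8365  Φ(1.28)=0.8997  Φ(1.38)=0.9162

(0.7601, 1.5127)

Lower: z₀ + z₁ = -0.095 + (-1.645) = -1.740; 1 − a(z₀+z₁) = 1 − (-0.031)(-1.740) = 0.9461; argument = -0.095 + (-1.740)/0.9461 = -1.9342 → -1.93.
α₁ = Φ(-1.93) = 0.0268; rank = round(500 × 0.0268) = 13; θ*₍13₎ = 0.7601.
Upper: z₀ + z₂ = 1.550; 1 − a(z₀+z₂) = 1.0480; argument = 1.3839 → 1.38; α₂ = 0.9162; rank = 458; θ*₍458₎ = 1.5127.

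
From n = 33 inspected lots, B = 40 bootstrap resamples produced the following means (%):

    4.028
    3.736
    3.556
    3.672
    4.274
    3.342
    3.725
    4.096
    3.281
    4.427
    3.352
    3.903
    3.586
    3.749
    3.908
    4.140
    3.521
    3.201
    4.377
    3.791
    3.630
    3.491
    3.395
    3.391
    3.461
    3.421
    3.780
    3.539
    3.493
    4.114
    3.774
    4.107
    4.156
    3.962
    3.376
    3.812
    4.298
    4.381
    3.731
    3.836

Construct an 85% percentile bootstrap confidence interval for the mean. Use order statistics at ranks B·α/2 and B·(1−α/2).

(3.342, 4.298)

Sorted replicates: 3.201, 3.281, 3.342, 3.352, 3.376, 3.391, 3.395, 3.421, 3.461, 3.491, 3.493, 3.521, 3.539, 3.556, 3.586, 3.630, 3.672, 3.725, 3.731, 3.736, 3.749, 3.774, 3.780, 3.791, 3.812, 3.836, 3.903, 3.908, 3.962, 4.028, 4.096, 4.107, 4.114, 4.140, 4.156, 4.274, 4.298, 4.377, 4.381, 4.427
α = 0.15; lower rank = 40 × 0.075 = 3; upper rank = 40 × 0.925 = 37.
The 3rd smallest replicate is 3.342; the 37th is 4.298.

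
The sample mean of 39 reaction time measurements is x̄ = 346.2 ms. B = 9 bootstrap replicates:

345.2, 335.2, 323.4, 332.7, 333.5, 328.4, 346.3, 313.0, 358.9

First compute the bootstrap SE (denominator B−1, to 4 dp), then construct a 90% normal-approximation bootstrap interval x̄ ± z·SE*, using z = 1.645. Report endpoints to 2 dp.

Mean of replicates = 335.1778; sum of squared deviations = 1472.3556; SE* = √(1472.3556/8) = 13.5663
Margin = 1.645 × 13.5663 = 22.317
Interval: 346.2 ± 22.317

(323.88, 368.52)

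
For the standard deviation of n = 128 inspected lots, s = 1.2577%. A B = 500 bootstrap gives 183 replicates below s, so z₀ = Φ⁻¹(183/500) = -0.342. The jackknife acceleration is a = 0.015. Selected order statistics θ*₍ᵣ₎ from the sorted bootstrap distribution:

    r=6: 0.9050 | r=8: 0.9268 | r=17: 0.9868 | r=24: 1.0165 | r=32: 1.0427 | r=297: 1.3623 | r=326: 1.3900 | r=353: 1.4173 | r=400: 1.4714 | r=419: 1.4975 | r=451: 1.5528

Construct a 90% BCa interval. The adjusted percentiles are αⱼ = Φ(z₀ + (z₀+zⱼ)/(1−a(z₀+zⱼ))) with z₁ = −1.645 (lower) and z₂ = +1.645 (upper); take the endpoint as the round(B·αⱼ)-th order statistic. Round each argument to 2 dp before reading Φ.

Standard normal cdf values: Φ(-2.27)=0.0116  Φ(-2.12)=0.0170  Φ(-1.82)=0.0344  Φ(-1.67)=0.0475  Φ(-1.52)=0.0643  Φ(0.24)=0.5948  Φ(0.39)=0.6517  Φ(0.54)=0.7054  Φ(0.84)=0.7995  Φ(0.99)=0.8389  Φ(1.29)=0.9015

(0.9050, 1.4975)

Lower: z₀ + z₁ = -0.342 + (-1.645) = -1.987; 1 − a(z₀+z₁) = 1 − (0.015)(-1.987) = 1.0298; argument = -0.342 + (-1.987)/1.0298 = -2.2715 → -2.27.
α₁ = Φ(-2.27) = 0.0116; rank = round(500 × 0.0116) = 6; θ*₍6₎ = 0.9050.
Upper: z₀ + z₂ = 1.303; 1 − a(z₀+z₂) = 0.9805; argument = 0.9870 → 0.99; α₂ = 0.8389; rank = 419; θ*₍419₎ = 1.4975.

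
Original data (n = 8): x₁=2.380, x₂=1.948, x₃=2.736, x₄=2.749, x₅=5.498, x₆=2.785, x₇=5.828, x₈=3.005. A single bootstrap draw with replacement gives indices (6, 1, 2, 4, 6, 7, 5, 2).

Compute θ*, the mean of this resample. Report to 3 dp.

θ* = 3.240

Resample values: 2.785, 2.380, 1.948, 2.749, 2.785, 5.828, 5.498, 1.948.
Mean = (2.785 + 2.380 + 1.948 + 2.749 + 2.785 + 5.828 + 5.498 + 1.948) / 8 = 25.9210 / 8 = 3.240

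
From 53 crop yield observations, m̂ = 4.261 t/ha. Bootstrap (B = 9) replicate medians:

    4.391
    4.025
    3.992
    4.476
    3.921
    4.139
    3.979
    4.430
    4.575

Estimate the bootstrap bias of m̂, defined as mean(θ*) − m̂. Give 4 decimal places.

bias = −0.0468

mean(θ*) = (4.391 + 4.025 + 3.992 + 4.476 + 3.921 + 4.139 + 3.979 + 4.430 + 4.575) / 9 = 4.21422
bias = 4.21422 − 4.261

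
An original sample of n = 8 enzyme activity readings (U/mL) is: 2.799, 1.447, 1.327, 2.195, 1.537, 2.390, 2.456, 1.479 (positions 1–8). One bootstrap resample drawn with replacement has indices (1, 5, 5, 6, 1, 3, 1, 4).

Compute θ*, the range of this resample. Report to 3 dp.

Resample values: 2.799, 1.537, 1.537, 2.390, 2.799, 1.327, 2.799, 2.195.
Range = 2.799 − 1.327 = 1.472

θ* = 1.472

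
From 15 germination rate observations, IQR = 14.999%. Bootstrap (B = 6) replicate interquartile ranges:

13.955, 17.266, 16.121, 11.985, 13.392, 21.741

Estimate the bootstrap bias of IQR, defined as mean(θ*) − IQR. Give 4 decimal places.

mean(θ*) = (13.955 + 17.266 + 16.121 + 11.985 + 13.392 + 21.741) / 6 = 15.74333
bias = 15.74333 − 14.999

bias = +0.7443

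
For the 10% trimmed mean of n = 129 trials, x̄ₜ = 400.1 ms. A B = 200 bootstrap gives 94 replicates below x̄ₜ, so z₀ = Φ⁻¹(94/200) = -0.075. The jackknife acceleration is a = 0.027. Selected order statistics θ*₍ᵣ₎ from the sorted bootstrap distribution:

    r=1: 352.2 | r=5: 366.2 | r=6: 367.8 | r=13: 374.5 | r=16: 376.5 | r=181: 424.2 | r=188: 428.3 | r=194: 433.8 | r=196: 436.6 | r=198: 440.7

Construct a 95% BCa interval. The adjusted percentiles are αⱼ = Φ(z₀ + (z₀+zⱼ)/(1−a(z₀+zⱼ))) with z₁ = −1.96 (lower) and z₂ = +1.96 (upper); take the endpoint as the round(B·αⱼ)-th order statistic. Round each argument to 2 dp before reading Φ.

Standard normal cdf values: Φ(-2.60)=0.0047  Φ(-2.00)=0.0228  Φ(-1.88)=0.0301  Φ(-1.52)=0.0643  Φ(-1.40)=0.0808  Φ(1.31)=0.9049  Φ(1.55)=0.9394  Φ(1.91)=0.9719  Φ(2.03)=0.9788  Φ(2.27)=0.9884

Lower: z₀ + z₁ = -0.075 + (-1.960) = -2.035; 1 − a(z₀+z₁) = 1 − (0.027)(-2.035) = 1.0549; argument = -0.075 + (-2.035)/1.0549 = -2.0040 → -2.00.
α₁ = Φ(-2.00) = 0.0228; rank = round(200 × 0.0228) = 5; θ*₍5₎ = 366.2.
Upper: z₀ + z₂ = 1.885; 1 − a(z₀+z₂) = 0.9491; argument = 1.9111 → 1.91; α₂ = 0.9719; rank = 194; θ*₍194₎ = 433.8.

(366.2, 433.8)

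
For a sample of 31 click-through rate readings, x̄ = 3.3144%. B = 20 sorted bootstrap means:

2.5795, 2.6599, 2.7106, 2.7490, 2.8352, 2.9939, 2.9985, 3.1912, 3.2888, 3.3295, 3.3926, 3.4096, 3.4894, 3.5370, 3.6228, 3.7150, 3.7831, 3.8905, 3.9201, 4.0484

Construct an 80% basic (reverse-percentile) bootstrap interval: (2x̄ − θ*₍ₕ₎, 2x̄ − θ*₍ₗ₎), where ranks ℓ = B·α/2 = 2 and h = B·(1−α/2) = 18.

Percentile endpoints at ranks 2 and 18: θ*₍2₎ = 2.6599, θ*₍18₎ = 3.8905.
Basic interval reflects these around x̄:
  lower = 2 × 3.3144 − 3.8905 = 2.7383
  upper = 2 × 3.3144 − 2.6599 = 3.9689

(2.7383, 3.9689)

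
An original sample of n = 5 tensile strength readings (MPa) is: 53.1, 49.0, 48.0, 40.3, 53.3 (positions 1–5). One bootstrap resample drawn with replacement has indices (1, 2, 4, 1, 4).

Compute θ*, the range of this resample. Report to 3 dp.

Resample values: 53.1, 49.0, 40.3, 53.1, 40.3.
Range = 53.1 − 40.3 = 12.800

θ* = 12.800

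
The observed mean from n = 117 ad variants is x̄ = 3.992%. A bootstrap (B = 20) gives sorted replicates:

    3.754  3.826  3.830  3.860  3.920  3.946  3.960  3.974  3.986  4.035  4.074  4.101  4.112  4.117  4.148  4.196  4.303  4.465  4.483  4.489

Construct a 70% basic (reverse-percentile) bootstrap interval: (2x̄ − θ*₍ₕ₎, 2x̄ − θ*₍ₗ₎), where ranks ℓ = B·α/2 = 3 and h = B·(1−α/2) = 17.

(3.681, 4.154)

Percentile endpoints at ranks 3 and 17: θ*₍3₎ = 3.830, θ*₍17₎ = 4.303.
Basic interval reflects these around x̄:
  lower = 2 × 3.992 − 4.303 = 3.681
  upper = 2 × 3.992 − 3.830 = 4.154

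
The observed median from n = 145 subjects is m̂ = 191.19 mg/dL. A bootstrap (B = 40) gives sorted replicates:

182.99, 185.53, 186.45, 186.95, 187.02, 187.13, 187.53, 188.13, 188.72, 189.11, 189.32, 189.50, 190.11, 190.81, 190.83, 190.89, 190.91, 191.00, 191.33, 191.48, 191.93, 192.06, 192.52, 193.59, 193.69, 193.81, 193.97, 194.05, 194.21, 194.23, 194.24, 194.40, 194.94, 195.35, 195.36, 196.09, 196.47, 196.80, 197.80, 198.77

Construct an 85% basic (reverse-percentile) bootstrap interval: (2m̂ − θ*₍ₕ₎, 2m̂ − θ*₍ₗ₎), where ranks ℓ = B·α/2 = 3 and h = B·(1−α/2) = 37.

(185.91, 195.93)

Percentile endpoints at ranks 3 and 37: θ*₍3₎ = 186.45, θ*₍37₎ = 196.47.
Basic interval reflects these around m̂:
  lower = 2 × 191.19 − 196.47 = 185.91
  upper = 2 × 191.19 − 186.45 = 195.93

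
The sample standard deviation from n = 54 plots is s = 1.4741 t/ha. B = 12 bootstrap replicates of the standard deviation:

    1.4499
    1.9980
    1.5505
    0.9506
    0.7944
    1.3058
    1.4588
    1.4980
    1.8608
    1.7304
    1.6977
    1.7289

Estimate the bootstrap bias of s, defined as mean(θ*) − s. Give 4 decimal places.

bias = +0.0279

mean(θ*) = (1.4499 + 1.9980 + 1.5505 + 0.9506 + 0.7944 + 1.3058 + 1.4588 + 1.4980 + 1.8608 + 1.7304 + 1.6977 + 1.7289) / 12 = 1.50198
bias = 1.50198 − 1.4741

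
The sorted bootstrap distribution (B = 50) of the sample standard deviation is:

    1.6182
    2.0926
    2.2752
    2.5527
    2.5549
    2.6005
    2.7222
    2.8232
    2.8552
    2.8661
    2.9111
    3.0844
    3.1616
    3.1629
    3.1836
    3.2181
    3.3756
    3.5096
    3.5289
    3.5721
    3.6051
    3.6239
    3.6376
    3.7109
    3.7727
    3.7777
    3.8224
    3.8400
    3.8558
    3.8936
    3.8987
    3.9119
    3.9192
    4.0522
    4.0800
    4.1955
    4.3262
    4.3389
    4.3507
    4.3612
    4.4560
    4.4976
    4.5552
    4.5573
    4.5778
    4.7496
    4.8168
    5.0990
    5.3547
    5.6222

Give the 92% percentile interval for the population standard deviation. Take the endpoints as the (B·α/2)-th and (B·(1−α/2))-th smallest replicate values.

(2.0926, 5.0990)

α = 0.08; lower rank = 50 × 0.040 = 2; upper rank = 50 × 0.960 = 48.
The 2nd smallest replicate is 2.0926; the 48th is 5.0990.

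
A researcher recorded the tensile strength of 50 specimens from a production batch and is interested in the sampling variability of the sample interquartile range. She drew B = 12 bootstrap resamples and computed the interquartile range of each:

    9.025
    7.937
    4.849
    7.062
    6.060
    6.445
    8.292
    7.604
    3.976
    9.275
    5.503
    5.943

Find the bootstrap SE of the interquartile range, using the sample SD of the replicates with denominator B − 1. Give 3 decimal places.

Bootstrap SE is the standard deviation of the 12 replicate interquartile ranges.
Mean of replicates: (9.025 + 7.937 + 4.849 + 7.062 + 6.060 + 6.445 + 8.292 + 7.604 + 3.976 + 9.275 + 5.503 + 5.943) / 12 = 81.9710 / 12 = 6.8309
Sum of squared deviations: (+2.1941)² + (+1.1061)² + (−1.9819)² + (+0.2311)² + (−0.7709)² + (−0.3859)² + (+1.4611)² + (+0.7731)² + (−2.8549)² + (+2.4441)² + (−1.3279)² + (−0.8879)² = 30.1703
Variance = 30.1703 / 11 = 2.7428
SE* = √2.7428

SE* = 1.656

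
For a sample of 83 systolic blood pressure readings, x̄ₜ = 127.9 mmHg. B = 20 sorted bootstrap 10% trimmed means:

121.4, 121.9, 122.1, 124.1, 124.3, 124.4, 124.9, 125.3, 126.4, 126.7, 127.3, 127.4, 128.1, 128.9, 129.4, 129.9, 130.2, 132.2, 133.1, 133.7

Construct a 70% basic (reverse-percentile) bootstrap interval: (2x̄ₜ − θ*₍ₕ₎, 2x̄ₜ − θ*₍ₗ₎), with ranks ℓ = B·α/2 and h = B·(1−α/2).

(125.6, 133.7)

Percentile endpoints at ranks 3 and 17: θ*₍3₎ = 122.1, θ*₍17₎ = 130.2.
Basic interval reflects these around x̄ₜ:
  lower = 2 × 127.9 − 130.2 = 125.6
  upper = 2 × 127.9 − 122.1 = 133.7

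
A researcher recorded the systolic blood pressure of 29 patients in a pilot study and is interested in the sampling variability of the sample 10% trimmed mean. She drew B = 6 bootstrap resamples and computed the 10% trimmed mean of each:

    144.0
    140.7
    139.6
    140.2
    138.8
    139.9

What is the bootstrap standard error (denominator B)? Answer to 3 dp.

Bootstrap SE is the standard deviation of the 6 replicate 10% trimmed means.
Mean of replicates: (144.0 + 140.7 + 139.6 + 140.2 + 138.8 + 139.9) / 6 = 843.2000 / 6 = 140.5333
Sum of squared deviations: (+3.4667)² + (+0.1667)² + (−0.9333)² + (−0.3333)² + (−1.7333)² + (−0.6333)² = 16.4333
Variance = 16.4333 / 6 = 2.7389
SE* = √2.7389

SE* = 1.655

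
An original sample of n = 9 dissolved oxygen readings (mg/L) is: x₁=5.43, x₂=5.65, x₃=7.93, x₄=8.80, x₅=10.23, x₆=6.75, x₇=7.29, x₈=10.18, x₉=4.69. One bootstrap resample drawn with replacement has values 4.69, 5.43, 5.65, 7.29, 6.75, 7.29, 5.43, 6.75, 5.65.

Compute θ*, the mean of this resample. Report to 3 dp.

θ* = 6.103

Mean = (4.69 + 5.43 + 5.65 + 7.29 + 6.75 + 7.29 + 5.43 + 6.75 + 5.65) / 9 = 54.930 / 9 = 6.103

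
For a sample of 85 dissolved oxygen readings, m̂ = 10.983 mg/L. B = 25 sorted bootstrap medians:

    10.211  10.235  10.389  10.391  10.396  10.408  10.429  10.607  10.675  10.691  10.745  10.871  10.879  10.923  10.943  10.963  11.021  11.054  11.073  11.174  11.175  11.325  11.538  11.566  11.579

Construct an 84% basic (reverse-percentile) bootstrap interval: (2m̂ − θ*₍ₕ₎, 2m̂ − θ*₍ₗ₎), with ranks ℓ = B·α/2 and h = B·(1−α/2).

Percentile endpoints at ranks 2 and 23: θ*₍2₎ = 10.235, θ*₍23₎ = 11.538.
Basic interval reflects these around m̂:
  lower = 2 × 10.983 − 11.538 = 10.428
  upper = 2 × 10.983 − 10.235 = 11.731

(10.428, 11.731)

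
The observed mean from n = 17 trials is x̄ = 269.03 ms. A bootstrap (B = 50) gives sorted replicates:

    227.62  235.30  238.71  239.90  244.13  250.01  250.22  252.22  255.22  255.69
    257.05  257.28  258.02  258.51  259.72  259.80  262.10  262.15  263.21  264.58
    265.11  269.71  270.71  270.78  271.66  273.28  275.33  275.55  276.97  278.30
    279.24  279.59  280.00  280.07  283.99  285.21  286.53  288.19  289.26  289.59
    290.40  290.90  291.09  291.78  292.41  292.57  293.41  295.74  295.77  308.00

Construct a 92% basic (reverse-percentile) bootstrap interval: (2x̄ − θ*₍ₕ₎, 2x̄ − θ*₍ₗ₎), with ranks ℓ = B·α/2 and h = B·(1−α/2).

Percentile endpoints at ranks 2 and 48: θ*₍2₎ = 235.30, θ*₍48₎ = 295.74.
Basic interval reflects these around x̄:
  lower = 2 × 269.03 − 295.74 = 242.32
  upper = 2 × 269.03 − 235.30 = 302.76

(242.32, 302.76)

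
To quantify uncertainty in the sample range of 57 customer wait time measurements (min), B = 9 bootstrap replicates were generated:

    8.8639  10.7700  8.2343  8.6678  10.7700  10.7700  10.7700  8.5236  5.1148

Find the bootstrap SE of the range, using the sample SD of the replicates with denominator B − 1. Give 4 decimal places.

Bootstrap SE is the standard deviation of the 9 replicate ranges.
Mean of replicates: (8.8639 + 10.7700 + 8.2343 + 8.6678 + 10.7700 + 10.7700 + 10.7700 + 8.5236 + 5.1148) / 9 = 82.48440 / 9 = 9.16493
Sum of squared deviations: (−0.30103)² + (+1.60507)² + (−0.93063)² + (−0.49713)² + (+1.60507)² + (+1.60507)² + (+1.60507)² + (−0.64133)² + (−4.05013)² = 28.32369
Variance = 28.32369 / 8 = 3.54046
SE* = √3.54046

SE* = 1.8816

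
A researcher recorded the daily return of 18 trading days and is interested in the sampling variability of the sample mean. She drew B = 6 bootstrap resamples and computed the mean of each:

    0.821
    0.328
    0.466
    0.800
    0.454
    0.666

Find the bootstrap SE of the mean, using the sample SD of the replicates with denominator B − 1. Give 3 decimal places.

Bootstrap SE is the standard deviation of the 6 replicate means.
Mean of replicates: (0.821 + 0.328 + 0.466 + 0.800 + 0.454 + 0.666) / 6 = 3.5350 / 6 = 0.5892
Sum of squared deviations: (+0.2318)² + (−0.2612)² + (−0.1232)² + (+0.2108)² + (−0.1352)² + (+0.0768)² = 0.2057
Variance = 0.2057 / 5 = 0.0411
SE* = √0.0411

SE* = 0.203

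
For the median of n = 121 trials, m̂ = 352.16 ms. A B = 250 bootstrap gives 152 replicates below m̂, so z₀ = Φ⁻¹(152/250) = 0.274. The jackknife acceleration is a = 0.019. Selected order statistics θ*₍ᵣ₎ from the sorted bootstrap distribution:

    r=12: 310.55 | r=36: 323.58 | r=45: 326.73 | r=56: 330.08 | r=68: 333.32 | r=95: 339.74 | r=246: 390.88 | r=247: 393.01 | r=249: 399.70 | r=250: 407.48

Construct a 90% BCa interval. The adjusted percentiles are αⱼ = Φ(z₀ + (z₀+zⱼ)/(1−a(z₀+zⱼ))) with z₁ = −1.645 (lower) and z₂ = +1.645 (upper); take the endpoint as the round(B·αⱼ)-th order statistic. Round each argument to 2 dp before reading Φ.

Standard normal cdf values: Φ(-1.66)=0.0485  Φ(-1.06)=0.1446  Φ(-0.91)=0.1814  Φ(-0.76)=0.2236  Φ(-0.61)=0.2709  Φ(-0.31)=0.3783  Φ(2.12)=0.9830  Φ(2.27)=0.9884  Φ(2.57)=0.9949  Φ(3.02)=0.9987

(323.58, 393.01)

Lower: z₀ + z₁ = 0.274 + (-1.645) = -1.371; 1 − a(z₀+z₁) = 1 − (0.019)(-1.371) = 1.0260; argument = 0.274 + (-1.371)/1.0260 = -1.0622 → -1.06.
α₁ = Φ(-1.06) = 0.1446; rank = round(250 × 0.1446) = 36; θ*₍36₎ = 323.58.
Upper: z₀ + z₂ = 1.919; 1 − a(z₀+z₂) = 0.9635; argument = 2.2656 → 2.27; α₂ = 0.9884; rank = 247; θ*₍247₎ = 393.01.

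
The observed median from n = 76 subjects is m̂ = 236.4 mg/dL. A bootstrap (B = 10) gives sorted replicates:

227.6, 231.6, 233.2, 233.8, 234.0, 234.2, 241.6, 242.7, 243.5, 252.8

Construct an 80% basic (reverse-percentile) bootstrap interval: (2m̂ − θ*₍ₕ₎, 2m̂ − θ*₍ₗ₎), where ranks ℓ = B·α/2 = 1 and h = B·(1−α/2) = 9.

(229.3, 245.2)

Percentile endpoints at ranks 1 and 9: θ*₍1₎ = 227.6, θ*₍9₎ = 243.5.
Basic interval reflects these around m̂:
  lower = 2 × 236.4 − 243.5 = 229.3
  upper = 2 × 236.4 − 227.6 = 245.2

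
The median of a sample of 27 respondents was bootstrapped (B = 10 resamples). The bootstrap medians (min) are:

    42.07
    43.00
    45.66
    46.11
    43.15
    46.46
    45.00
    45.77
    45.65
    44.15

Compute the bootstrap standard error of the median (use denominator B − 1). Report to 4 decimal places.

SE* = 1.5150

Bootstrap SE is the standard deviation of the 10 replicate medians.
Mean of replicates: (42.07 + 43.00 + 45.66 + 46.11 + 43.15 + 46.46 + 45.00 + 45.77 + 45.65 + 44.15) / 10 = 447.02000 / 10 = 44.70200
Sum of squared deviations: (−2.63200)² + (−1.70200)² + (+0.95800)² + (+1.40800)² + (−1.55200)² + (+1.75800)² + (+0.29800)² + (+1.06800)² + (+0.94800)² + (−0.55200)² = 20.65656
Variance = 20.65656 / 9 = 2.29517
SE* = √2.29517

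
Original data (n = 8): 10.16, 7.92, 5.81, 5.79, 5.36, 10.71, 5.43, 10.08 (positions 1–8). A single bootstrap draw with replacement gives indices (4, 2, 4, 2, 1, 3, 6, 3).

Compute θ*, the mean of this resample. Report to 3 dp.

Resample values: 5.79, 7.92, 5.79, 7.92, 10.16, 5.81, 10.71, 5.81.
Mean = (5.79 + 7.92 + 5.79 + 7.92 + 10.16 + 5.81 + 10.71 + 5.81) / 8 = 59.910 / 8 = 7.489

θ* = 7.489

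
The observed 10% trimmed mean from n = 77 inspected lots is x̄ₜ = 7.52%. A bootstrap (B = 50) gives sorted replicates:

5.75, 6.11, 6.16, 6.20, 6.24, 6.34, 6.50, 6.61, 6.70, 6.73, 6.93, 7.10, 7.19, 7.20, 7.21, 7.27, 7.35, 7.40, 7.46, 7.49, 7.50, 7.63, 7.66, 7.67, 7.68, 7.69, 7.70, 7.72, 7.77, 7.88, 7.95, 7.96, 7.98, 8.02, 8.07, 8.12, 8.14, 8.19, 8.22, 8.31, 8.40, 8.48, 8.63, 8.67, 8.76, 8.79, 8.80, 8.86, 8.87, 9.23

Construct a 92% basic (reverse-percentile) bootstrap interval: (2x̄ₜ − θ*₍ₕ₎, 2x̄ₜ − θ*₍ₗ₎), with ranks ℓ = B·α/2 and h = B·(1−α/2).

(6.18, 8.93)

Percentile endpoints at ranks 2 and 48: θ*₍2₎ = 6.11, θ*₍48₎ = 8.86.
Basic interval reflects these around x̄ₜ:
  lower = 2 × 7.52 − 8.86 = 6.18
  upper = 2 × 7.52 − 6.11 = 8.93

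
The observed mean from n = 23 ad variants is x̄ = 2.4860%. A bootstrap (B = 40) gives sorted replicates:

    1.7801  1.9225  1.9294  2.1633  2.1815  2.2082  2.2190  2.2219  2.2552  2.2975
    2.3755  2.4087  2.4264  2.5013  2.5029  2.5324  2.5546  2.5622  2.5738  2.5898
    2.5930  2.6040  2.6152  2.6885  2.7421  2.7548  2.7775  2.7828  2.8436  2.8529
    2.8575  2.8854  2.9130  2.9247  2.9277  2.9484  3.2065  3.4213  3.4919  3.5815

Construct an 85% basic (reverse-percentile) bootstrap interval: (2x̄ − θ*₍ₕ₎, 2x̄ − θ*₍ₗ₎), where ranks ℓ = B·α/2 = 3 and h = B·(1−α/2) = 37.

(1.7655, 3.0426)

Percentile endpoints at ranks 3 and 37: θ*₍3₎ = 1.9294, θ*₍37₎ = 3.2065.
Basic interval reflects these around x̄:
  lower = 2 × 2.4860 − 3.2065 = 1.7655
  upper = 2 × 2.4860 − 1.9294 = 3.0426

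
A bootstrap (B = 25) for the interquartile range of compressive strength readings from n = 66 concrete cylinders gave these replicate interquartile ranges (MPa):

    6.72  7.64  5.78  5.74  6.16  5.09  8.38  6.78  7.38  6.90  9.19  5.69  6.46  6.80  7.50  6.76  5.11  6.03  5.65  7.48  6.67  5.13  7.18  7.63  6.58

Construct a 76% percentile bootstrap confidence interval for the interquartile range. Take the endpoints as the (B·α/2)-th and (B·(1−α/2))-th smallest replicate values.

Sorted replicates: 5.09, 5.11, 5.13, 5.65, 5.69, 5.74, 5.78, 6.03, 6.16, 6.46, 6.58, 6.67, 6.72, 6.76, 6.78, 6.80, 6.90, 7.18, 7.38, 7.48, 7.50, 7.63, 7.64, 8.38, 9.19
α = 0.24; lower rank = 25 × 0.120 = 3; upper rank = 25 × 0.880 = 22.
The 3rd smallest replicate is 5.13; the 22nd is 7.63.

(5.13, 7.63)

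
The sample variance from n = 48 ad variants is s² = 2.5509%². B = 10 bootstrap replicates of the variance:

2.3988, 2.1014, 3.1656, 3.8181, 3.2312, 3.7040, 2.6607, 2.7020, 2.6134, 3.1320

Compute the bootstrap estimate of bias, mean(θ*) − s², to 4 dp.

mean(θ*) = (2.3988 + 2.1014 + 3.1656 + 3.8181 + 3.2312 + 3.7040 + 2.6607 + 2.7020 + 2.6134 + 3.1320) / 10 = 2.95272
bias = 2.95272 − 2.5509

bias = +0.4018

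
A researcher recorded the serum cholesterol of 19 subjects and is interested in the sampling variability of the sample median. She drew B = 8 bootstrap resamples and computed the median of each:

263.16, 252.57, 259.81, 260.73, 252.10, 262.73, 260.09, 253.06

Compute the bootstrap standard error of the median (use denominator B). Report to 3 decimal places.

Bootstrap SE is the standard deviation of the 8 replicate medians.
Mean of replicates: (263.16 + 252.57 + 259.81 + 260.73 + 252.10 + 262.73 + 260.09 + 253.06) / 8 = 2064.2500 / 8 = 258.0312
Sum of squared deviations: (+5.1288)² + (−5.4613)² + (+1.7788)² + (+2.6988)² + (−5.9313)² + (+4.6988)² + (+2.0587)² + (−4.9712)² = 152.7863
Variance = 152.7863 / 8 = 19.0983
SE* = √19.0983

SE* = 4.370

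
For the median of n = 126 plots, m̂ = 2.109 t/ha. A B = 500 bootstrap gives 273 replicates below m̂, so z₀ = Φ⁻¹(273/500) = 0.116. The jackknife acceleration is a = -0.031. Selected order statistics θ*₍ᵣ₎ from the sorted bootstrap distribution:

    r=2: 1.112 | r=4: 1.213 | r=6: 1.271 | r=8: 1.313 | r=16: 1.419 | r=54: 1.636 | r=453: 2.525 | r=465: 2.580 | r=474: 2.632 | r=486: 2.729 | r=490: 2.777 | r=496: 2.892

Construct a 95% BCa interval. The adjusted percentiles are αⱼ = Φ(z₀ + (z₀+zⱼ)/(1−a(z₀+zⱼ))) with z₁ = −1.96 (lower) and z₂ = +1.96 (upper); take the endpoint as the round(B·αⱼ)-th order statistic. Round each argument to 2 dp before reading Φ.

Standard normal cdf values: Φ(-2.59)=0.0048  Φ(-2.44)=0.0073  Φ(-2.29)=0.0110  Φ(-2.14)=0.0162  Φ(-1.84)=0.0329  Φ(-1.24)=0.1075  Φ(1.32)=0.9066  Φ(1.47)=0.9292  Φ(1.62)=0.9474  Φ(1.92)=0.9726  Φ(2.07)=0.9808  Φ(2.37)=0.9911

(1.419, 2.777)

Lower: z₀ + z₁ = 0.116 + (-1.960) = -1.844; 1 − a(z₀+z₁) = 1 − (-0.031)(-1.844) = 0.9428; argument = 0.116 + (-1.844)/0.9428 = -1.8398 → -1.84.
α₁ = Φ(-1.84) = 0.0329; rank = round(500 × 0.0329) = 16; θ*₍16₎ = 1.419.
Upper: z₀ + z₂ = 2.076; 1 − a(z₀+z₂) = 1.0644; argument = 2.0665 → 2.07; α₂ = 0.9808; rank = 490; θ*₍490₎ = 2.777.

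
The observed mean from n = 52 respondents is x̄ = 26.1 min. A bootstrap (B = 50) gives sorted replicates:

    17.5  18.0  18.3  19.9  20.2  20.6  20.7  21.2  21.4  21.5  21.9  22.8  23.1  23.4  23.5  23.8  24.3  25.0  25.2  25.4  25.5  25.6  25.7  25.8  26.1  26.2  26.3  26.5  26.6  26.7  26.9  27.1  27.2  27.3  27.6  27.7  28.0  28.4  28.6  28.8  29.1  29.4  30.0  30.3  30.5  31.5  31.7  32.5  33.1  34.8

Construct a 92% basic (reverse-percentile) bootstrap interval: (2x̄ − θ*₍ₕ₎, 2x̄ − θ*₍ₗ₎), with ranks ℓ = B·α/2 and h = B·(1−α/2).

Percentile endpoints at ranks 2 and 48: θ*₍2₎ = 18.0, θ*₍48₎ = 32.5.
Basic interval reflects these around x̄:
  lower = 2 × 26.1 − 32.5 = 19.7
  upper = 2 × 26.1 − 18.0 = 34.2

(19.7, 34.2)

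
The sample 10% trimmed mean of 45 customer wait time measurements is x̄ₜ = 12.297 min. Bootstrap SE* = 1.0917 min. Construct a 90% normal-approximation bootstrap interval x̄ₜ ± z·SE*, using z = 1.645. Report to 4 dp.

Margin = 1.645 × 1.0917 = 1.79585
Interval: 12.297 ± 1.79585

(10.5012, 14.0928)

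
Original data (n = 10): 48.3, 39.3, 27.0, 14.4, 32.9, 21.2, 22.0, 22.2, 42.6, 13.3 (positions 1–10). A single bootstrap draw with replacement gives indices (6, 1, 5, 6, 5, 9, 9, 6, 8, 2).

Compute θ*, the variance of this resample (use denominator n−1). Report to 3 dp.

Resample values: 21.2, 48.3, 32.9, 21.2, 32.9, 42.6, 42.6, 21.2, 22.2, 39.3.
Mean = 32.4400; sum of squared deviations = 989.3440
s² = 989.3440 / 9 = 109.9271

θ* = 109.927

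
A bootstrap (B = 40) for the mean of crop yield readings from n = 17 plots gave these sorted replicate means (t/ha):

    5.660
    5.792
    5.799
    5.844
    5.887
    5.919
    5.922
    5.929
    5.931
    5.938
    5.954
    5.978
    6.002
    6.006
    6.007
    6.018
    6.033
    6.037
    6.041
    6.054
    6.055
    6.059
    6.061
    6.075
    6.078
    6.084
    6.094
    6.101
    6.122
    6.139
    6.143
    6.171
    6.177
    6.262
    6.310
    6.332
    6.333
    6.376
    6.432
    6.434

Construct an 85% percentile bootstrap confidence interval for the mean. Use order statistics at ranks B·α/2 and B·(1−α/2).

α = 0.15; lower rank = 40 × 0.075 = 3; upper rank = 40 × 0.925 = 37.
The 3rd smallest replicate is 5.799; the 37th is 6.333.

(5.799, 6.333)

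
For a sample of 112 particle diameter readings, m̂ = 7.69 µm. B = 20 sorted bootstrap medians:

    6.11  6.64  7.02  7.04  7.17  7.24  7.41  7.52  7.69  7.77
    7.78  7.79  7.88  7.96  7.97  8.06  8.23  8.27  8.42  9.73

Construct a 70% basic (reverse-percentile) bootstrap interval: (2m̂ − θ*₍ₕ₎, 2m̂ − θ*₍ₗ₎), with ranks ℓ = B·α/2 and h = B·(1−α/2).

(7.15, 8.36)

Percentile endpoints at ranks 3 and 17: θ*₍3₎ = 7.02, θ*₍17₎ = 8.23.
Basic interval reflects these around m̂:
  lower = 2 × 7.69 − 8.23 = 7.15
  upper = 2 × 7.69 − 7.02 = 8.36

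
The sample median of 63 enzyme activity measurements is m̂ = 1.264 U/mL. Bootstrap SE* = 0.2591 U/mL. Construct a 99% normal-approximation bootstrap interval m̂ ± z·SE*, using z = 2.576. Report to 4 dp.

Margin = 2.576 × 0.2591 = 0.66744
Interval: 1.264 ± 0.66744

(0.5966, 1.9314)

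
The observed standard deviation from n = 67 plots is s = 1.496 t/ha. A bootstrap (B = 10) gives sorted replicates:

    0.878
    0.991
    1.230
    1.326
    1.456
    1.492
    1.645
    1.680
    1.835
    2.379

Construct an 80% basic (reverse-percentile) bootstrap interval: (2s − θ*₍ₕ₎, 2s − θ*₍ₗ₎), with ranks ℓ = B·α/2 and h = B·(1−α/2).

Percentile endpoints at ranks 1 and 9: θ*₍1₎ = 0.878, θ*₍9₎ = 1.835.
Basic interval reflects these around s:
  lower = 2 × 1.496 − 1.835 = 1.157
  upper = 2 × 1.496 − 0.878 = 2.114

(1.157, 2.114)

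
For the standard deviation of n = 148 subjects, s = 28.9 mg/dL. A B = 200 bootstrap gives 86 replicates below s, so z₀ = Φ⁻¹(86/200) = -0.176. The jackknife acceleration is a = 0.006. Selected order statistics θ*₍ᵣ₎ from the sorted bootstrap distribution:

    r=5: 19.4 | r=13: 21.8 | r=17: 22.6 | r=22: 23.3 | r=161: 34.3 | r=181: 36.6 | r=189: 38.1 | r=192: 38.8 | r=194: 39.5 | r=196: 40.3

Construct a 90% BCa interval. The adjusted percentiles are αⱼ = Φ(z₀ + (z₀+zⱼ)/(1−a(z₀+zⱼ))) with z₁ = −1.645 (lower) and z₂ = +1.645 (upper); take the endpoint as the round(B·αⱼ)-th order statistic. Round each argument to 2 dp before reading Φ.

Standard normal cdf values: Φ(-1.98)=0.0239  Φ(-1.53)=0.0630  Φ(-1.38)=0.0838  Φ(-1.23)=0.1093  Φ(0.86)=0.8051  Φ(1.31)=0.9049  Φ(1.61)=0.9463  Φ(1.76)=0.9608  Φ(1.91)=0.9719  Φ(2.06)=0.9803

(19.4, 36.6)

Lower: z₀ + z₁ = -0.176 + (-1.645) = -1.821; 1 − a(z₀+z₁) = 1 − (0.006)(-1.821) = 1.0109; argument = -0.176 + (-1.821)/1.0109 = -1.9773 → -1.98.
α₁ = Φ(-1.98) = 0.0239; rank = round(200 × 0.0239) = 5; θ*₍5₎ = 19.4.
Upper: z₀ + z₂ = 1.469; 1 − a(z₀+z₂) = 0.9912; argument = 1.3061 → 1.31; α₂ = 0.9049; rank = 181; θ*₍181₎ = 36.6.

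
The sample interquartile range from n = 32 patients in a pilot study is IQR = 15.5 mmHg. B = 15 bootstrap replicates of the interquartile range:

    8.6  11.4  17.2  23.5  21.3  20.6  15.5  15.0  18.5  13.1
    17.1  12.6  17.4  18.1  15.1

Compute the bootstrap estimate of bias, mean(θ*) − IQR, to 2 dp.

bias = +0.83

mean(θ*) = (8.6 + 11.4 + 17.2 + 23.5 + 21.3 + 20.6 + 15.5 + 15.0 + 18.5 + 13.1 + 17.1 + 12.6 + 17.4 + 18.1 + 15.1) / 15 = 16.333
bias = 16.333 − 15.5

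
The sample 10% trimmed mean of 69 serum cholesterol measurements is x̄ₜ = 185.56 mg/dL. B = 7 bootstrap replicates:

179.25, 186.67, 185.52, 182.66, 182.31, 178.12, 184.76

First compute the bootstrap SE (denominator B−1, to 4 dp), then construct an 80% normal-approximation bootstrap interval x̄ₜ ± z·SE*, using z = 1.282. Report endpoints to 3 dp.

Mean of replicates = 182.7557; sum of squared deviations = 60.9678; SE* = √(60.9678/6) = 3.1877
Margin = 1.282 × 3.1877 = 4.0866
Interval: 185.56 ± 4.0866

(181.473, 189.647)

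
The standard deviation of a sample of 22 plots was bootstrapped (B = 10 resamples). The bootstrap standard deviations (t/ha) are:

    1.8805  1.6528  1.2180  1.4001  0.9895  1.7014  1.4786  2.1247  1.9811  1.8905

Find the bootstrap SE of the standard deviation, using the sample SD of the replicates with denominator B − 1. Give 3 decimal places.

Bootstrap SE is the standard deviation of the 10 replicate standard deviations.
Mean of replicates: (1.8805 + 1.6528 + 1.2180 + 1.4001 + 0.9895 + 1.7014 + 1.4786 + 2.1247 + 1.9811 + 1.8905) / 10 = 16.31720 / 10 = 1.63172
Sum of squared deviations: (+0.24878)² + (+0.02108)² + (−0.41372)² + (−0.23162)² + (−0.64222)² + (+0.06968)² + (−0.15312)² + (+0.49298)² + (+0.34938)² + (+0.25878)² = 1.15996
Variance = 1.15996 / 9 = 0.12888
SE* = √0.12888

SE* = 0.359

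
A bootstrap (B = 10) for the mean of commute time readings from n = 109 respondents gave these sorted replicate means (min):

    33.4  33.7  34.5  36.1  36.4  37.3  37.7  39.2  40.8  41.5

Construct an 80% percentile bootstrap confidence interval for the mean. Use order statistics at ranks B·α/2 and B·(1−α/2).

α = 0.20; lower rank = 10 × 0.100 = 1; upper rank = 10 × 0.900 = 9.
The 1st smallest replicate is 33.4; the 9th is 40.8.

(33.4, 40.8)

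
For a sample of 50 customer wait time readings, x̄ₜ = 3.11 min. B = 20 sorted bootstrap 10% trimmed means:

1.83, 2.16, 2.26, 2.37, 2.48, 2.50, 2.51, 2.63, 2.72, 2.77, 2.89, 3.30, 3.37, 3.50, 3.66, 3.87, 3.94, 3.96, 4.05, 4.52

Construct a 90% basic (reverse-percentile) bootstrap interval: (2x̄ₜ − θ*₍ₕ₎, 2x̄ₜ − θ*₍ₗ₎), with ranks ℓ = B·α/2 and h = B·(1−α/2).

Percentile endpoints at ranks 1 and 19: θ*₍1₎ = 1.83, θ*₍19₎ = 4.05.
Basic interval reflects these around x̄ₜ:
  lower = 2 × 3.11 − 4.05 = 2.17
  upper = 2 × 3.11 − 1.83 = 4.39

(2.17, 4.39)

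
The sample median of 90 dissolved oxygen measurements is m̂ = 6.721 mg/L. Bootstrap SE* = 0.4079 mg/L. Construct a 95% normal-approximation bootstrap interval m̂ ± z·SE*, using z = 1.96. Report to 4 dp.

(5.9215, 7.5205)

Margin = 1.96 × 0.4079 = 0.79948
Interval: 6.721 ± 0.79948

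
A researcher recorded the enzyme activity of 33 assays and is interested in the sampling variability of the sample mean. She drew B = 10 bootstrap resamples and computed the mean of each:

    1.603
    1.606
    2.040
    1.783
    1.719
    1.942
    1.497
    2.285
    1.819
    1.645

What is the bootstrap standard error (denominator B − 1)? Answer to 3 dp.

SE* = 0.239

Bootstrap SE is the standard deviation of the 10 replicate means.
Mean of replicates: (1.603 + 1.606 + 2.040 + 1.783 + 1.719 + 1.942 + 1.497 + 2.285 + 1.819 + 1.645) / 10 = 17.9390 / 10 = 1.7939
Sum of squared deviations: (−0.1909)² + (−0.1879)² + (+0.2461)² + (−0.0109)² + (−0.0749)² + (+0.1481)² + (−0.2969)² + (+0.4911)² + (+0.0251)² + (−0.1489)² = 0.5121
Variance = 0.5121 / 9 = 0.0569
SE* = √0.0569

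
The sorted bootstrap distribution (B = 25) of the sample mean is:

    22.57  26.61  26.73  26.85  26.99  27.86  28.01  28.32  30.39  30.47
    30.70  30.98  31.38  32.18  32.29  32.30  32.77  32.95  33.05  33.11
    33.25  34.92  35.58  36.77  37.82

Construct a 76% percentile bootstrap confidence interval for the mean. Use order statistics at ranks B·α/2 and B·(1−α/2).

α = 0.24; lower rank = 25 × 0.120 = 3; upper rank = 25 × 0.880 = 22.
The 3rd smallest replicate is 26.73; the 22nd is 34.92.

(26.73, 34.92)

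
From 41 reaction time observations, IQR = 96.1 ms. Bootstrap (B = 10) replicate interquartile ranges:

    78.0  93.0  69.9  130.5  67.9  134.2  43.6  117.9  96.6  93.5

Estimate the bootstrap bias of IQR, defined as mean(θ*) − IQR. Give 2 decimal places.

mean(θ*) = (78.0 + 93.0 + 69.9 + 130.5 + 67.9 + 134.2 + 43.6 + 117.9 + 96.6 + 93.5) / 10 = 92.510
bias = 92.510 − 96.1

bias = −3.59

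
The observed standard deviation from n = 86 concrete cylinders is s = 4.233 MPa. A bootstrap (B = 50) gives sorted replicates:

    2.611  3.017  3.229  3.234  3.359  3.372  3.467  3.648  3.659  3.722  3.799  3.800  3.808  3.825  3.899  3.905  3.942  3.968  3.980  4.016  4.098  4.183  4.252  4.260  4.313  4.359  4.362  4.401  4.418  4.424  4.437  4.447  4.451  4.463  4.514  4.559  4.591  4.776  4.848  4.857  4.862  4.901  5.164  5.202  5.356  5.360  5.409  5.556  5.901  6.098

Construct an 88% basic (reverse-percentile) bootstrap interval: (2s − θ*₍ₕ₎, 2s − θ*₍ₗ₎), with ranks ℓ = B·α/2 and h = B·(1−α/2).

Percentile endpoints at ranks 3 and 47: θ*₍3₎ = 3.229, θ*₍47₎ = 5.409.
Basic interval reflects these around s:
  lower = 2 × 4.233 − 5.409 = 3.057
  upper = 2 × 4.233 − 3.229 = 5.237

(3.057, 5.237)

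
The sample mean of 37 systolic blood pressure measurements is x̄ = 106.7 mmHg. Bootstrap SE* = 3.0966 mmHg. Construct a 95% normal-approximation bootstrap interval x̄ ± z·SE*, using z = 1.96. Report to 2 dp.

Margin = 1.96 × 3.0966 = 6.069
Interval: 106.7 ± 6.069

(100.63, 112.77)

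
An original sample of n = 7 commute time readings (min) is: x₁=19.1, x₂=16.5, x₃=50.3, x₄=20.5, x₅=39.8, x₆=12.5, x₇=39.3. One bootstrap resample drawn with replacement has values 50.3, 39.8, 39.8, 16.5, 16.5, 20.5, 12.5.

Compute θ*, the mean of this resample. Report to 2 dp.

Mean = (50.3 + 39.8 + 39.8 + 16.5 + 16.5 + 20.5 + 12.5) / 7 = 195.90 / 7 = 27.99

θ* = 27.99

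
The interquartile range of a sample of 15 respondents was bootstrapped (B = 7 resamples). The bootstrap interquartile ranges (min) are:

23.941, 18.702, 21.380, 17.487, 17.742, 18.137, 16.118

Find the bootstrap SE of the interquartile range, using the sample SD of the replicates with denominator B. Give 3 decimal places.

Bootstrap SE is the standard deviation of the 7 replicate interquartile ranges.
Mean of replicates: (23.941 + 18.702 + 21.380 + 17.487 + 17.742 + 18.137 + 16.118) / 7 = 133.5070 / 7 = 19.0724
Sum of squared deviations: (+4.8686)² + (−0.3704)² + (+2.3076)² + (−1.5854)² + (−1.3304)² + (−0.9354)² + (−2.9544)² = 43.0524
Variance = 43.0524 / 7 = 6.1503
SE* = √6.1503

SE* = 2.480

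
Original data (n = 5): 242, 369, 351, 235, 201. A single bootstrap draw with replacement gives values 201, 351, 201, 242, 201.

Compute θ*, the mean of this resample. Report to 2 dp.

θ* = 239.20

Mean = (201 + 351 + 201 + 242 + 201) / 5 = 1196.0 / 5 = 239.20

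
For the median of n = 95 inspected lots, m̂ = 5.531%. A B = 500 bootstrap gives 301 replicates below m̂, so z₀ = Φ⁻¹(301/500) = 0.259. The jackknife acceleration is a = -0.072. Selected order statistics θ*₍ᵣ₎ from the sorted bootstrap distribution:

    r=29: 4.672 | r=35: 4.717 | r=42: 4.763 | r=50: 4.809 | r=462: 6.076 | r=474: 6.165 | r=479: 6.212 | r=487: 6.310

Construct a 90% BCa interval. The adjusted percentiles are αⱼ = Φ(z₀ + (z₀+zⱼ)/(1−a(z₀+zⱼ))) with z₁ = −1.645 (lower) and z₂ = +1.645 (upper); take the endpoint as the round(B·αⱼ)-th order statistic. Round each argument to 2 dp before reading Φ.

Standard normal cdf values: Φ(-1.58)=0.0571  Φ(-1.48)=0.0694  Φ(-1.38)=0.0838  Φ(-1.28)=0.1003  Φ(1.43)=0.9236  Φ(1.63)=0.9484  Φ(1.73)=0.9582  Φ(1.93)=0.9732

(4.809, 6.310)

Lower: z₀ + z₁ = 0.259 + (-1.645) = -1.386; 1 − a(z₀+z₁) = 1 − (-0.072)(-1.386) = 0.9002; argument = 0.259 + (-1.386)/0.9002 = -1.2806 → -1.28.
α₁ = Φ(-1.28) = 0.1003; rank = round(500 × 0.1003) = 50; θ*₍50₎ = 4.809.
Upper: z₀ + z₂ = 1.904; 1 − a(z₀+z₂) = 1.1371; argument = 1.9335 → 1.93; α₂ = 0.9732; rank = 487; θ*₍487₎ = 6.310.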